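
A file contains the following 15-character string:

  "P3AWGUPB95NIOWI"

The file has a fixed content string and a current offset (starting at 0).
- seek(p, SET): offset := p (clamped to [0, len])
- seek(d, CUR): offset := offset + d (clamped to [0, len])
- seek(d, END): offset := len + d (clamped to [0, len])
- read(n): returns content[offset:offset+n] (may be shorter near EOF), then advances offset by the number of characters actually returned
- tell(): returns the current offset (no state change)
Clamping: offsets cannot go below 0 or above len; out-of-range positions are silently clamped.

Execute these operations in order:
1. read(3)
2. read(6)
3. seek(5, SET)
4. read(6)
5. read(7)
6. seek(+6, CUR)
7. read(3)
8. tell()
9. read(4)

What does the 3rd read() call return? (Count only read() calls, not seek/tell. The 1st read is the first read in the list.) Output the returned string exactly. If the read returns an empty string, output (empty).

After 1 (read(3)): returned 'P3A', offset=3
After 2 (read(6)): returned 'WGUPB9', offset=9
After 3 (seek(5, SET)): offset=5
After 4 (read(6)): returned 'UPB95N', offset=11
After 5 (read(7)): returned 'IOWI', offset=15
After 6 (seek(+6, CUR)): offset=15
After 7 (read(3)): returned '', offset=15
After 8 (tell()): offset=15
After 9 (read(4)): returned '', offset=15

Answer: UPB95N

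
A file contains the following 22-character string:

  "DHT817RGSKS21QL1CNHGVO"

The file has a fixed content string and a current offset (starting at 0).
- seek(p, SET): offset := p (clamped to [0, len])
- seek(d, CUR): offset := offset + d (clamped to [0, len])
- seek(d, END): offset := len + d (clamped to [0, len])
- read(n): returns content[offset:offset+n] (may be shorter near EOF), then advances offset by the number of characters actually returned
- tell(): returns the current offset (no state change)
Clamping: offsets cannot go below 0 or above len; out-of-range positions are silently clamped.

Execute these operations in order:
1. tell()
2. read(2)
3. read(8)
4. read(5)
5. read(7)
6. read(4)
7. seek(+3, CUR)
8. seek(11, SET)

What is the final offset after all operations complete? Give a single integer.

After 1 (tell()): offset=0
After 2 (read(2)): returned 'DH', offset=2
After 3 (read(8)): returned 'T817RGSK', offset=10
After 4 (read(5)): returned 'S21QL', offset=15
After 5 (read(7)): returned '1CNHGVO', offset=22
After 6 (read(4)): returned '', offset=22
After 7 (seek(+3, CUR)): offset=22
After 8 (seek(11, SET)): offset=11

Answer: 11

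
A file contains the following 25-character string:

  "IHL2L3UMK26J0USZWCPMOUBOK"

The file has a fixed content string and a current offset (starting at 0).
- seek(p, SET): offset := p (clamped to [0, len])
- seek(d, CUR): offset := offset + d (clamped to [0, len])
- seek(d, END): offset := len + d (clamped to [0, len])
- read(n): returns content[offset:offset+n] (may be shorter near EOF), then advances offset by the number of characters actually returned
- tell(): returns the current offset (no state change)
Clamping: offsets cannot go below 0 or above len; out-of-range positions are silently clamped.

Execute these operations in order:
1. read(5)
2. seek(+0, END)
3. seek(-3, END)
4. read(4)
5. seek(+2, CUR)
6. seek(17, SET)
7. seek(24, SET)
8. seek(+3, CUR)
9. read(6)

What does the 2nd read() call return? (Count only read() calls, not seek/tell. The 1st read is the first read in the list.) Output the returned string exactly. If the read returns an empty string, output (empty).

Answer: BOK

Derivation:
After 1 (read(5)): returned 'IHL2L', offset=5
After 2 (seek(+0, END)): offset=25
After 3 (seek(-3, END)): offset=22
After 4 (read(4)): returned 'BOK', offset=25
After 5 (seek(+2, CUR)): offset=25
After 6 (seek(17, SET)): offset=17
After 7 (seek(24, SET)): offset=24
After 8 (seek(+3, CUR)): offset=25
After 9 (read(6)): returned '', offset=25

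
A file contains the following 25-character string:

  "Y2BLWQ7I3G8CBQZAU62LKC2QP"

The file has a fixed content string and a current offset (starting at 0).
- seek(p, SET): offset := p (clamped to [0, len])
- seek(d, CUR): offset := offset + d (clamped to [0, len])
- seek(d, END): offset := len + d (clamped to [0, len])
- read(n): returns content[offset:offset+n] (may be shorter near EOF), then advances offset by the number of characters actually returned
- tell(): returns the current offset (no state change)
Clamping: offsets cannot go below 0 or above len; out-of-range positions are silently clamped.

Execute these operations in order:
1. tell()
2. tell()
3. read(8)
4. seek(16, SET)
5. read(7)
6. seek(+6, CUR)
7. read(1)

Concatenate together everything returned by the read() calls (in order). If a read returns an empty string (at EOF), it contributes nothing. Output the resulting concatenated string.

Answer: Y2BLWQ7IU62LKC2

Derivation:
After 1 (tell()): offset=0
After 2 (tell()): offset=0
After 3 (read(8)): returned 'Y2BLWQ7I', offset=8
After 4 (seek(16, SET)): offset=16
After 5 (read(7)): returned 'U62LKC2', offset=23
After 6 (seek(+6, CUR)): offset=25
After 7 (read(1)): returned '', offset=25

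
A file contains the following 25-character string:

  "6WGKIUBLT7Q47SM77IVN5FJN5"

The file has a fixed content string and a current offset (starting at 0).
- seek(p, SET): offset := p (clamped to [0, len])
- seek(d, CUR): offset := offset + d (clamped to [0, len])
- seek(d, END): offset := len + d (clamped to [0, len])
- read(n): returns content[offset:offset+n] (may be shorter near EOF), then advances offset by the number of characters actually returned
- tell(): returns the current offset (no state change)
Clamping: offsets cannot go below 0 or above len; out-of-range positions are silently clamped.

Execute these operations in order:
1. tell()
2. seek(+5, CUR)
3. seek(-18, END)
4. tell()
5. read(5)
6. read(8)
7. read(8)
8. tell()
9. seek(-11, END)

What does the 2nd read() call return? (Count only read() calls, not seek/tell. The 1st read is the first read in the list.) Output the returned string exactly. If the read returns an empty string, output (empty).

After 1 (tell()): offset=0
After 2 (seek(+5, CUR)): offset=5
After 3 (seek(-18, END)): offset=7
After 4 (tell()): offset=7
After 5 (read(5)): returned 'LT7Q4', offset=12
After 6 (read(8)): returned '7SM77IVN', offset=20
After 7 (read(8)): returned '5FJN5', offset=25
After 8 (tell()): offset=25
After 9 (seek(-11, END)): offset=14

Answer: 7SM77IVN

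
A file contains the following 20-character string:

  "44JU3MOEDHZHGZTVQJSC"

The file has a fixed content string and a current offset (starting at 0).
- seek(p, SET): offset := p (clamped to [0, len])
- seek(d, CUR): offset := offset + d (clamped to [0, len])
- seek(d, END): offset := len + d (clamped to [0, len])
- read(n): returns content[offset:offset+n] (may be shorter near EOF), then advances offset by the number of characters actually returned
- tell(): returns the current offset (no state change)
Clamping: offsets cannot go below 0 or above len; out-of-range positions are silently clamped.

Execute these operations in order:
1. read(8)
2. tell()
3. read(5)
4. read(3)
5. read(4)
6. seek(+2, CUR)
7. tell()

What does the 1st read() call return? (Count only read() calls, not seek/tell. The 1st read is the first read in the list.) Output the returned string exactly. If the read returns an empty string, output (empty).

After 1 (read(8)): returned '44JU3MOE', offset=8
After 2 (tell()): offset=8
After 3 (read(5)): returned 'DHZHG', offset=13
After 4 (read(3)): returned 'ZTV', offset=16
After 5 (read(4)): returned 'QJSC', offset=20
After 6 (seek(+2, CUR)): offset=20
After 7 (tell()): offset=20

Answer: 44JU3MOE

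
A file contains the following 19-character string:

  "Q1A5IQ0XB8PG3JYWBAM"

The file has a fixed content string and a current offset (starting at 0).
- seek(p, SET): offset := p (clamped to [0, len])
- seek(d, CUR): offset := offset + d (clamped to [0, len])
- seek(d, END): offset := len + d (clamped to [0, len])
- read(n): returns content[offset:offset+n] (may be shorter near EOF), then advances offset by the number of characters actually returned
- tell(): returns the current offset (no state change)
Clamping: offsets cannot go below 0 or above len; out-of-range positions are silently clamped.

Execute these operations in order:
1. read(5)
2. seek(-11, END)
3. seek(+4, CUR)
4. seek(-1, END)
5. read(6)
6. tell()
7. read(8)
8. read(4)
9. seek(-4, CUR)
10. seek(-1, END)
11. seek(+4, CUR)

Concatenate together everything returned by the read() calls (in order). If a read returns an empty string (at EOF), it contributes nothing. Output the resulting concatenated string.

Answer: Q1A5IM

Derivation:
After 1 (read(5)): returned 'Q1A5I', offset=5
After 2 (seek(-11, END)): offset=8
After 3 (seek(+4, CUR)): offset=12
After 4 (seek(-1, END)): offset=18
After 5 (read(6)): returned 'M', offset=19
After 6 (tell()): offset=19
After 7 (read(8)): returned '', offset=19
After 8 (read(4)): returned '', offset=19
After 9 (seek(-4, CUR)): offset=15
After 10 (seek(-1, END)): offset=18
After 11 (seek(+4, CUR)): offset=19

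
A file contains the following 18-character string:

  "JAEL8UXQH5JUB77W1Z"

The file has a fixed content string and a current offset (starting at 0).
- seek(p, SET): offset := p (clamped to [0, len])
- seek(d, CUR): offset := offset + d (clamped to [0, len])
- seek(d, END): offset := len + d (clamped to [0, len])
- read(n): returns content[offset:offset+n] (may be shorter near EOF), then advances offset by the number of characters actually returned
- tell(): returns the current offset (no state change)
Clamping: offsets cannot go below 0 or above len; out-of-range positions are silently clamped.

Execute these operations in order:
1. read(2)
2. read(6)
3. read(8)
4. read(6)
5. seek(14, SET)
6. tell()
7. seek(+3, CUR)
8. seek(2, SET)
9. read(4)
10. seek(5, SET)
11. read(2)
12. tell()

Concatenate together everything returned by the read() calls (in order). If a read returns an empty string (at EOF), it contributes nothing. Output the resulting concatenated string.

Answer: JAEL8UXQH5JUB77W1ZEL8UUX

Derivation:
After 1 (read(2)): returned 'JA', offset=2
After 2 (read(6)): returned 'EL8UXQ', offset=8
After 3 (read(8)): returned 'H5JUB77W', offset=16
After 4 (read(6)): returned '1Z', offset=18
After 5 (seek(14, SET)): offset=14
After 6 (tell()): offset=14
After 7 (seek(+3, CUR)): offset=17
After 8 (seek(2, SET)): offset=2
After 9 (read(4)): returned 'EL8U', offset=6
After 10 (seek(5, SET)): offset=5
After 11 (read(2)): returned 'UX', offset=7
After 12 (tell()): offset=7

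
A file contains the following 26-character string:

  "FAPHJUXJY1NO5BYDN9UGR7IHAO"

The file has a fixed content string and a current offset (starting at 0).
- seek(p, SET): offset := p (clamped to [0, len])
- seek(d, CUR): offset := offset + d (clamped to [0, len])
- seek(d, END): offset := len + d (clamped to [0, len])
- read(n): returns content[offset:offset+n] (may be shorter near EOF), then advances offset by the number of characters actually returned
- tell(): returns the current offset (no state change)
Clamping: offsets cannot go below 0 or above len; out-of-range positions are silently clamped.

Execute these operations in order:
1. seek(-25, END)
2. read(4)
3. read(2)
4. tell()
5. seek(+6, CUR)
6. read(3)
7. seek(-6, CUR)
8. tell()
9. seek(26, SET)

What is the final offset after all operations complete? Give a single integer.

Answer: 26

Derivation:
After 1 (seek(-25, END)): offset=1
After 2 (read(4)): returned 'APHJ', offset=5
After 3 (read(2)): returned 'UX', offset=7
After 4 (tell()): offset=7
After 5 (seek(+6, CUR)): offset=13
After 6 (read(3)): returned 'BYD', offset=16
After 7 (seek(-6, CUR)): offset=10
After 8 (tell()): offset=10
After 9 (seek(26, SET)): offset=26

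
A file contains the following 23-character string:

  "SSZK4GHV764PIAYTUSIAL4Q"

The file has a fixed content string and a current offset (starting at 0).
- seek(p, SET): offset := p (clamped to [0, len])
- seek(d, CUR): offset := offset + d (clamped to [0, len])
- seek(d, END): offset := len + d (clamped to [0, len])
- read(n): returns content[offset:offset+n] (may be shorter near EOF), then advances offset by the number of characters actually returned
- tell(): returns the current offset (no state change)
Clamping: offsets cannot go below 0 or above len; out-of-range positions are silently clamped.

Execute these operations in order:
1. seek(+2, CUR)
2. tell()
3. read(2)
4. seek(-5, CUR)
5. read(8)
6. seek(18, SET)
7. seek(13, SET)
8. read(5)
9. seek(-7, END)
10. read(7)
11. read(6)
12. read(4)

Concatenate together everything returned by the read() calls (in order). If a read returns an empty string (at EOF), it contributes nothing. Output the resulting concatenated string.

After 1 (seek(+2, CUR)): offset=2
After 2 (tell()): offset=2
After 3 (read(2)): returned 'ZK', offset=4
After 4 (seek(-5, CUR)): offset=0
After 5 (read(8)): returned 'SSZK4GHV', offset=8
After 6 (seek(18, SET)): offset=18
After 7 (seek(13, SET)): offset=13
After 8 (read(5)): returned 'AYTUS', offset=18
After 9 (seek(-7, END)): offset=16
After 10 (read(7)): returned 'USIAL4Q', offset=23
After 11 (read(6)): returned '', offset=23
After 12 (read(4)): returned '', offset=23

Answer: ZKSSZK4GHVAYTUSUSIAL4Q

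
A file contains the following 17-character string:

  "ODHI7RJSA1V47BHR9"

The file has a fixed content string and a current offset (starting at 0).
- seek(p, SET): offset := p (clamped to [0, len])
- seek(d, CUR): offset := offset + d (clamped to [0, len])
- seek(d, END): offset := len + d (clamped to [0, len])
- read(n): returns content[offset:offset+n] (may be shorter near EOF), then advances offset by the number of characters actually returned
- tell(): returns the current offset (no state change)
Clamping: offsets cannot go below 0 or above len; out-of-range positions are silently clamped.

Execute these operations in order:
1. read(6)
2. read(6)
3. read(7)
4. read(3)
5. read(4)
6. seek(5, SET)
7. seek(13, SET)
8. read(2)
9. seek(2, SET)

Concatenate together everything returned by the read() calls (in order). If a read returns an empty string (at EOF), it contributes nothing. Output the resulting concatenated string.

After 1 (read(6)): returned 'ODHI7R', offset=6
After 2 (read(6)): returned 'JSA1V4', offset=12
After 3 (read(7)): returned '7BHR9', offset=17
After 4 (read(3)): returned '', offset=17
After 5 (read(4)): returned '', offset=17
After 6 (seek(5, SET)): offset=5
After 7 (seek(13, SET)): offset=13
After 8 (read(2)): returned 'BH', offset=15
After 9 (seek(2, SET)): offset=2

Answer: ODHI7RJSA1V47BHR9BH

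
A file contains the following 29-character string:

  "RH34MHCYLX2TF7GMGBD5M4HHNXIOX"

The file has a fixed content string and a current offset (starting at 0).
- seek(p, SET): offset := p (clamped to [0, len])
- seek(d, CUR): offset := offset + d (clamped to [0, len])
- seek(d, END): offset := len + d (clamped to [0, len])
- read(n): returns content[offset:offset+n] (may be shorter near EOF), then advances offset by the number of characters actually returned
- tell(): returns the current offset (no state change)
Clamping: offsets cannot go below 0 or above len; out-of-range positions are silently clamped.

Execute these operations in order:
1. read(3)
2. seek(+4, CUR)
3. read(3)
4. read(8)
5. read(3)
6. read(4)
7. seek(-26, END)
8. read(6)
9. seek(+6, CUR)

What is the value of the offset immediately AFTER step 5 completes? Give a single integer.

After 1 (read(3)): returned 'RH3', offset=3
After 2 (seek(+4, CUR)): offset=7
After 3 (read(3)): returned 'YLX', offset=10
After 4 (read(8)): returned '2TF7GMGB', offset=18
After 5 (read(3)): returned 'D5M', offset=21

Answer: 21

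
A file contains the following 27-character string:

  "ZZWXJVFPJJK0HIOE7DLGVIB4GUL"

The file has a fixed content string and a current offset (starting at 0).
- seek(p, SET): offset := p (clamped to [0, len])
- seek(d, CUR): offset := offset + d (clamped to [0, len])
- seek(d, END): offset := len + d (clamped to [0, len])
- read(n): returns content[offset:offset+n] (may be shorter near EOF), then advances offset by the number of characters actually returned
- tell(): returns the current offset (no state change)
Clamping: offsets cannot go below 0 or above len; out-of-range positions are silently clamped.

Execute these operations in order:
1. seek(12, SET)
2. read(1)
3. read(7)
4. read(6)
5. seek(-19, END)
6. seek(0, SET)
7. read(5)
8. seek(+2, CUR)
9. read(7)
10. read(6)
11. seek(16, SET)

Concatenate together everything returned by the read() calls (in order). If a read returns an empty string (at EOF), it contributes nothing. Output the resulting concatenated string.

After 1 (seek(12, SET)): offset=12
After 2 (read(1)): returned 'H', offset=13
After 3 (read(7)): returned 'IOE7DLG', offset=20
After 4 (read(6)): returned 'VIB4GU', offset=26
After 5 (seek(-19, END)): offset=8
After 6 (seek(0, SET)): offset=0
After 7 (read(5)): returned 'ZZWXJ', offset=5
After 8 (seek(+2, CUR)): offset=7
After 9 (read(7)): returned 'PJJK0HI', offset=14
After 10 (read(6)): returned 'OE7DLG', offset=20
After 11 (seek(16, SET)): offset=16

Answer: HIOE7DLGVIB4GUZZWXJPJJK0HIOE7DLG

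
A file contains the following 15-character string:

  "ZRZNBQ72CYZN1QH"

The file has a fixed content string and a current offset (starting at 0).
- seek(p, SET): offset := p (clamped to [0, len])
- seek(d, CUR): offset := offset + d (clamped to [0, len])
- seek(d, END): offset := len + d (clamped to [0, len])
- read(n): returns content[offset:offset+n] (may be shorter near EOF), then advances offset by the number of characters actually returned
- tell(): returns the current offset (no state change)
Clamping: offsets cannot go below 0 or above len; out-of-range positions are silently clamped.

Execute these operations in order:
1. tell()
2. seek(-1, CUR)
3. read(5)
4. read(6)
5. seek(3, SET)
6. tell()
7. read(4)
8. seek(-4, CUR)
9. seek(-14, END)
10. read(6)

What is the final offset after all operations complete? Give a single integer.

After 1 (tell()): offset=0
After 2 (seek(-1, CUR)): offset=0
After 3 (read(5)): returned 'ZRZNB', offset=5
After 4 (read(6)): returned 'Q72CYZ', offset=11
After 5 (seek(3, SET)): offset=3
After 6 (tell()): offset=3
After 7 (read(4)): returned 'NBQ7', offset=7
After 8 (seek(-4, CUR)): offset=3
After 9 (seek(-14, END)): offset=1
After 10 (read(6)): returned 'RZNBQ7', offset=7

Answer: 7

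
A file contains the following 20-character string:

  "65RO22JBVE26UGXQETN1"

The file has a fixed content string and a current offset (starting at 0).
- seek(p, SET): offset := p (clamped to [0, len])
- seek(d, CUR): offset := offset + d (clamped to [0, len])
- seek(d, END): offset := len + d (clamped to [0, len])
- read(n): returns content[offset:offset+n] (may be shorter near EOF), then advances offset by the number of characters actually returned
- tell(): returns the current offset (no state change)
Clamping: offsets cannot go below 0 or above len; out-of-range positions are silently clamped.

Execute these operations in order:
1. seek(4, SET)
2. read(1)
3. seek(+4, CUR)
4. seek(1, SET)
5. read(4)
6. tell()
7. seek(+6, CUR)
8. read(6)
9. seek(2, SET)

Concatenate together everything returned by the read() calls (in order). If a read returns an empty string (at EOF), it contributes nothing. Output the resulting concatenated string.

After 1 (seek(4, SET)): offset=4
After 2 (read(1)): returned '2', offset=5
After 3 (seek(+4, CUR)): offset=9
After 4 (seek(1, SET)): offset=1
After 5 (read(4)): returned '5RO2', offset=5
After 6 (tell()): offset=5
After 7 (seek(+6, CUR)): offset=11
After 8 (read(6)): returned '6UGXQE', offset=17
After 9 (seek(2, SET)): offset=2

Answer: 25RO26UGXQE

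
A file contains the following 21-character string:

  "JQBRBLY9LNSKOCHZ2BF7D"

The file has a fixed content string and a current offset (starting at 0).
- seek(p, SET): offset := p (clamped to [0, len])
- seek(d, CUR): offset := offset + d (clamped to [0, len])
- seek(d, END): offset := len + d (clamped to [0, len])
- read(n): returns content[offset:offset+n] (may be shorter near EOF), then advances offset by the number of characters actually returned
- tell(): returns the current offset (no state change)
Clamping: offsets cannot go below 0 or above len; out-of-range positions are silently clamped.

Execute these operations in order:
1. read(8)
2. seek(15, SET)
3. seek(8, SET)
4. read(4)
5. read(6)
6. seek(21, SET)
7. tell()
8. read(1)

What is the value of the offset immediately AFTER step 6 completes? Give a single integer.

After 1 (read(8)): returned 'JQBRBLY9', offset=8
After 2 (seek(15, SET)): offset=15
After 3 (seek(8, SET)): offset=8
After 4 (read(4)): returned 'LNSK', offset=12
After 5 (read(6)): returned 'OCHZ2B', offset=18
After 6 (seek(21, SET)): offset=21

Answer: 21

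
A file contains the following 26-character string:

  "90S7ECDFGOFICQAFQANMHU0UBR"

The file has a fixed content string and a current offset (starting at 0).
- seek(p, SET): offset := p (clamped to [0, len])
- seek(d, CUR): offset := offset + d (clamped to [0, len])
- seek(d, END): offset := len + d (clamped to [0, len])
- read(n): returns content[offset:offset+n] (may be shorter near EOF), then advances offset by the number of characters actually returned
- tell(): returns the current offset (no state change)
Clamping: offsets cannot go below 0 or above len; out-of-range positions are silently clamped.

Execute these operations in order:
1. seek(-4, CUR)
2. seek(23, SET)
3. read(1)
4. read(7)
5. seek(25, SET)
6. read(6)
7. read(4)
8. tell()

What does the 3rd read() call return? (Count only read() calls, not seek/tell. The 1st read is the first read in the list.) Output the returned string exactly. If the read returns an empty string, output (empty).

Answer: R

Derivation:
After 1 (seek(-4, CUR)): offset=0
After 2 (seek(23, SET)): offset=23
After 3 (read(1)): returned 'U', offset=24
After 4 (read(7)): returned 'BR', offset=26
After 5 (seek(25, SET)): offset=25
After 6 (read(6)): returned 'R', offset=26
After 7 (read(4)): returned '', offset=26
After 8 (tell()): offset=26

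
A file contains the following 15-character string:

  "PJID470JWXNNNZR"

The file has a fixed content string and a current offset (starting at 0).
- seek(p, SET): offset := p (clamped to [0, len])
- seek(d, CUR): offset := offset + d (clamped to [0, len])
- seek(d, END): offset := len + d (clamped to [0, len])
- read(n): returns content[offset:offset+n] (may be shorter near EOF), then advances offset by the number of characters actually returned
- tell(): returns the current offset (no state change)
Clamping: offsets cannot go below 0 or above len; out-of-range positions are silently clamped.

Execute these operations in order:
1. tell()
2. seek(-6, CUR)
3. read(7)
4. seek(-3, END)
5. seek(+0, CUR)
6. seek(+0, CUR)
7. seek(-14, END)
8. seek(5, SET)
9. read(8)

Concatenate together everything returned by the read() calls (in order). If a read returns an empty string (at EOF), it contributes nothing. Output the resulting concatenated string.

Answer: PJID47070JWXNNN

Derivation:
After 1 (tell()): offset=0
After 2 (seek(-6, CUR)): offset=0
After 3 (read(7)): returned 'PJID470', offset=7
After 4 (seek(-3, END)): offset=12
After 5 (seek(+0, CUR)): offset=12
After 6 (seek(+0, CUR)): offset=12
After 7 (seek(-14, END)): offset=1
After 8 (seek(5, SET)): offset=5
After 9 (read(8)): returned '70JWXNNN', offset=13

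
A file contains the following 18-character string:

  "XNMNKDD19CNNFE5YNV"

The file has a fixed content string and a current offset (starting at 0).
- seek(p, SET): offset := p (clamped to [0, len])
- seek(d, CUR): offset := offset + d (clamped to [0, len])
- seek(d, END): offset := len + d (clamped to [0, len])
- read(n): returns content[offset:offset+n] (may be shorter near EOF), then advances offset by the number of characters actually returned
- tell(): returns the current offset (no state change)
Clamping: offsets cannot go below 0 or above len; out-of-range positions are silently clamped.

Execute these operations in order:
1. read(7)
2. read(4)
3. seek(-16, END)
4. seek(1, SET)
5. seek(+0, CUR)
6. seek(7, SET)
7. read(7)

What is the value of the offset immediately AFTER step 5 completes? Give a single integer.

After 1 (read(7)): returned 'XNMNKDD', offset=7
After 2 (read(4)): returned '19CN', offset=11
After 3 (seek(-16, END)): offset=2
After 4 (seek(1, SET)): offset=1
After 5 (seek(+0, CUR)): offset=1

Answer: 1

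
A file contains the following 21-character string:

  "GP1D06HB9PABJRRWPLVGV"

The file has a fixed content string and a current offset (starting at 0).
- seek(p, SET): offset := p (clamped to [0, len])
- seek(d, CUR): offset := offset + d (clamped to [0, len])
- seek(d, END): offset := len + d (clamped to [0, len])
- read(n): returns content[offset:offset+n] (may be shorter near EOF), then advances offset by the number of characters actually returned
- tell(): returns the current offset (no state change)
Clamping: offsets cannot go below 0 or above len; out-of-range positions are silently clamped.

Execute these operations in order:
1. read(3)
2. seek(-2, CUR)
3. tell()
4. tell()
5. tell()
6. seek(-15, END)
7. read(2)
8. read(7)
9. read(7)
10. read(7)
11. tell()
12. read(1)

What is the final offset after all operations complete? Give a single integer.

Answer: 21

Derivation:
After 1 (read(3)): returned 'GP1', offset=3
After 2 (seek(-2, CUR)): offset=1
After 3 (tell()): offset=1
After 4 (tell()): offset=1
After 5 (tell()): offset=1
After 6 (seek(-15, END)): offset=6
After 7 (read(2)): returned 'HB', offset=8
After 8 (read(7)): returned '9PABJRR', offset=15
After 9 (read(7)): returned 'WPLVGV', offset=21
After 10 (read(7)): returned '', offset=21
After 11 (tell()): offset=21
After 12 (read(1)): returned '', offset=21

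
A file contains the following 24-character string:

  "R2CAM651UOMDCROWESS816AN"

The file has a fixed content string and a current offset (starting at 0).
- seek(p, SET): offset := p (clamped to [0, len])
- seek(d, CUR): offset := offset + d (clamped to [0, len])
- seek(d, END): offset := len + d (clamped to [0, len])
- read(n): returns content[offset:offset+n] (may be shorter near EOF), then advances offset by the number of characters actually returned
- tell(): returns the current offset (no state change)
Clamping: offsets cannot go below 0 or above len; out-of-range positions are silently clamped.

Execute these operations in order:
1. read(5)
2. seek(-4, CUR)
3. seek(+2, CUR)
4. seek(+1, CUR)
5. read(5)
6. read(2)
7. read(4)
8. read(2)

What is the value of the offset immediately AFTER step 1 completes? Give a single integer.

After 1 (read(5)): returned 'R2CAM', offset=5

Answer: 5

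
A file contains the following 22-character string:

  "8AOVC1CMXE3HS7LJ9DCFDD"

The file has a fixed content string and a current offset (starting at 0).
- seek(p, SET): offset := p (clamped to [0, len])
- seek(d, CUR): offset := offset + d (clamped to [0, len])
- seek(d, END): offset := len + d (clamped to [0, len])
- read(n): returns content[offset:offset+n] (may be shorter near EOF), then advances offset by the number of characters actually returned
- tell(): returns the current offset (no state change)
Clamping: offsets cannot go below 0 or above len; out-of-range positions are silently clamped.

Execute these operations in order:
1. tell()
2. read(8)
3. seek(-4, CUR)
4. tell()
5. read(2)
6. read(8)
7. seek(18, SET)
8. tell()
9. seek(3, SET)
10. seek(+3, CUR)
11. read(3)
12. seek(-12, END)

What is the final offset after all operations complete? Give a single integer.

Answer: 10

Derivation:
After 1 (tell()): offset=0
After 2 (read(8)): returned '8AOVC1CM', offset=8
After 3 (seek(-4, CUR)): offset=4
After 4 (tell()): offset=4
After 5 (read(2)): returned 'C1', offset=6
After 6 (read(8)): returned 'CMXE3HS7', offset=14
After 7 (seek(18, SET)): offset=18
After 8 (tell()): offset=18
After 9 (seek(3, SET)): offset=3
After 10 (seek(+3, CUR)): offset=6
After 11 (read(3)): returned 'CMX', offset=9
After 12 (seek(-12, END)): offset=10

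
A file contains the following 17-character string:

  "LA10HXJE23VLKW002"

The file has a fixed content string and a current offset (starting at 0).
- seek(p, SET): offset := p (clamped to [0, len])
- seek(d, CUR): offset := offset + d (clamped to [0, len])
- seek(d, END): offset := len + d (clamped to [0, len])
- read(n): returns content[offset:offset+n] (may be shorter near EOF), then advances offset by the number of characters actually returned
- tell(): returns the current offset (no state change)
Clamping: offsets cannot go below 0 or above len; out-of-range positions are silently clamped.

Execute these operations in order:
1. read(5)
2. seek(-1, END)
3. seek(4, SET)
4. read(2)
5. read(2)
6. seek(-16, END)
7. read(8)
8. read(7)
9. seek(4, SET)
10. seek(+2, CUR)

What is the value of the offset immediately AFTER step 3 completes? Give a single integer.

After 1 (read(5)): returned 'LA10H', offset=5
After 2 (seek(-1, END)): offset=16
After 3 (seek(4, SET)): offset=4

Answer: 4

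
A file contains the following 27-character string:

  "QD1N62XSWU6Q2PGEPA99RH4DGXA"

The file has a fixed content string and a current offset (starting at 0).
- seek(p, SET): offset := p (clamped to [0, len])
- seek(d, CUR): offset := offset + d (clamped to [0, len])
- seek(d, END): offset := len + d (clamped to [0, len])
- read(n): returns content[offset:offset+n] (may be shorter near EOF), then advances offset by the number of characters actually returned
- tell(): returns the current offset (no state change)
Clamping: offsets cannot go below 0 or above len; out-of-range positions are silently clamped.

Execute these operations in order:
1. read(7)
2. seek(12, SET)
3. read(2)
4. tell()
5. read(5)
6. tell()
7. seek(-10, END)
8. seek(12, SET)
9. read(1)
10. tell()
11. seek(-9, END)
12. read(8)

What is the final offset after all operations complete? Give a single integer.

After 1 (read(7)): returned 'QD1N62X', offset=7
After 2 (seek(12, SET)): offset=12
After 3 (read(2)): returned '2P', offset=14
After 4 (tell()): offset=14
After 5 (read(5)): returned 'GEPA9', offset=19
After 6 (tell()): offset=19
After 7 (seek(-10, END)): offset=17
After 8 (seek(12, SET)): offset=12
After 9 (read(1)): returned '2', offset=13
After 10 (tell()): offset=13
After 11 (seek(-9, END)): offset=18
After 12 (read(8)): returned '99RH4DGX', offset=26

Answer: 26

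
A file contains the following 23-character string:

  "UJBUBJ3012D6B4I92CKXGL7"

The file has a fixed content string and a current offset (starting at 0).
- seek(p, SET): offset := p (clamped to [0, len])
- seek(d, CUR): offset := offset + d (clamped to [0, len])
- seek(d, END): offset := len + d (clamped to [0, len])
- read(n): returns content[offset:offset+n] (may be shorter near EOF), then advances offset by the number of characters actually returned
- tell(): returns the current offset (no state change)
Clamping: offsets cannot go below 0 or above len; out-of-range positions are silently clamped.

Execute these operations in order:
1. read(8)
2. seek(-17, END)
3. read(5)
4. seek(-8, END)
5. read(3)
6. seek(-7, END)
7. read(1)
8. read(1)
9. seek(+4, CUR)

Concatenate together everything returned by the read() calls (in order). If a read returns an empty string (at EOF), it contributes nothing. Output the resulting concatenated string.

After 1 (read(8)): returned 'UJBUBJ30', offset=8
After 2 (seek(-17, END)): offset=6
After 3 (read(5)): returned '3012D', offset=11
After 4 (seek(-8, END)): offset=15
After 5 (read(3)): returned '92C', offset=18
After 6 (seek(-7, END)): offset=16
After 7 (read(1)): returned '2', offset=17
After 8 (read(1)): returned 'C', offset=18
After 9 (seek(+4, CUR)): offset=22

Answer: UJBUBJ303012D92C2C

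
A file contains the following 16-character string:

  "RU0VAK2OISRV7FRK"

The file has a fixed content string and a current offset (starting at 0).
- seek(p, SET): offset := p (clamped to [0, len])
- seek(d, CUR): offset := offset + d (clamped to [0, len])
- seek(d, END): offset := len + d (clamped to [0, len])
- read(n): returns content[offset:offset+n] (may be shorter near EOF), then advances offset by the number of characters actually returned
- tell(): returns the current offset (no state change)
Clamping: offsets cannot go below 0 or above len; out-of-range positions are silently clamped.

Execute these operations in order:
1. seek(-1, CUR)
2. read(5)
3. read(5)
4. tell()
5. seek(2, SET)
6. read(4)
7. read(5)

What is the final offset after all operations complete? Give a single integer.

After 1 (seek(-1, CUR)): offset=0
After 2 (read(5)): returned 'RU0VA', offset=5
After 3 (read(5)): returned 'K2OIS', offset=10
After 4 (tell()): offset=10
After 5 (seek(2, SET)): offset=2
After 6 (read(4)): returned '0VAK', offset=6
After 7 (read(5)): returned '2OISR', offset=11

Answer: 11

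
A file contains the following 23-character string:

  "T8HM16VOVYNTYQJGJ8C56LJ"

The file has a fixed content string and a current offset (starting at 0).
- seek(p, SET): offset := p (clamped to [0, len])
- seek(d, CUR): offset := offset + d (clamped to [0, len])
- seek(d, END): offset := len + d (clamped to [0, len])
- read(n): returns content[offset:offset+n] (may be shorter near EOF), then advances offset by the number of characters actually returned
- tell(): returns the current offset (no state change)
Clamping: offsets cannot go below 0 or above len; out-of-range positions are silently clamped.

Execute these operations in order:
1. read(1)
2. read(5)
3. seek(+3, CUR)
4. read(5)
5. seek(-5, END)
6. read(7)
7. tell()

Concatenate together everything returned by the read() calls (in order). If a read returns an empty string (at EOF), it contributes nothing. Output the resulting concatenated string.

After 1 (read(1)): returned 'T', offset=1
After 2 (read(5)): returned '8HM16', offset=6
After 3 (seek(+3, CUR)): offset=9
After 4 (read(5)): returned 'YNTYQ', offset=14
After 5 (seek(-5, END)): offset=18
After 6 (read(7)): returned 'C56LJ', offset=23
After 7 (tell()): offset=23

Answer: T8HM16YNTYQC56LJ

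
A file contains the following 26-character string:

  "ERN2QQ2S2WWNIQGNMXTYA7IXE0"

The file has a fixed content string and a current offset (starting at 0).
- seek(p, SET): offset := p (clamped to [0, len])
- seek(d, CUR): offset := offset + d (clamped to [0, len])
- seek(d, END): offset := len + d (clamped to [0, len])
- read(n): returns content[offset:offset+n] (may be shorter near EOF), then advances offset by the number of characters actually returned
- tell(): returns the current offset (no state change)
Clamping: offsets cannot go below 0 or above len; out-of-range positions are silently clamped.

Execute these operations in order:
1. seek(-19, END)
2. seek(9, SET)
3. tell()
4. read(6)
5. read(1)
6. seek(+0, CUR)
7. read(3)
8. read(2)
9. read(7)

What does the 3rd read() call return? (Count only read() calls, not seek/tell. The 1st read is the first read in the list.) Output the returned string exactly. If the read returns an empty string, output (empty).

Answer: MXT

Derivation:
After 1 (seek(-19, END)): offset=7
After 2 (seek(9, SET)): offset=9
After 3 (tell()): offset=9
After 4 (read(6)): returned 'WWNIQG', offset=15
After 5 (read(1)): returned 'N', offset=16
After 6 (seek(+0, CUR)): offset=16
After 7 (read(3)): returned 'MXT', offset=19
After 8 (read(2)): returned 'YA', offset=21
After 9 (read(7)): returned '7IXE0', offset=26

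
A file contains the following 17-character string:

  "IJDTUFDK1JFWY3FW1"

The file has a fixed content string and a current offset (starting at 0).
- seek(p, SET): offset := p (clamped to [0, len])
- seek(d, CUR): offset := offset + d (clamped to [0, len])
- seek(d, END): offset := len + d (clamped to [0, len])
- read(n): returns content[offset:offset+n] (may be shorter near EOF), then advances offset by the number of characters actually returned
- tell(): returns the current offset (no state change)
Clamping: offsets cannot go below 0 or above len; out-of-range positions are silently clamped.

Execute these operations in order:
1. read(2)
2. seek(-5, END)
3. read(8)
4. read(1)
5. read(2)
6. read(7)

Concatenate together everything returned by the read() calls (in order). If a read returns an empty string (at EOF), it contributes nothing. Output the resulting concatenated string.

Answer: IJY3FW1

Derivation:
After 1 (read(2)): returned 'IJ', offset=2
After 2 (seek(-5, END)): offset=12
After 3 (read(8)): returned 'Y3FW1', offset=17
After 4 (read(1)): returned '', offset=17
After 5 (read(2)): returned '', offset=17
After 6 (read(7)): returned '', offset=17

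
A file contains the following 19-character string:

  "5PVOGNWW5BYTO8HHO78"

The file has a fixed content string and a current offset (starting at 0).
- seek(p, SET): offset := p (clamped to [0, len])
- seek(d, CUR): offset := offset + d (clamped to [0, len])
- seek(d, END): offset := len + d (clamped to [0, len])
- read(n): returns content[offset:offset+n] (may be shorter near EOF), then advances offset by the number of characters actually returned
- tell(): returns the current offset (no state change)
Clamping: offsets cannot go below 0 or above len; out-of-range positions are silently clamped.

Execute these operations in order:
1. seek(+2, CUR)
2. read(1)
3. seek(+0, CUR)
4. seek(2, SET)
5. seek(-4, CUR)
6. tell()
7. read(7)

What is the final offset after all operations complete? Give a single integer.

Answer: 7

Derivation:
After 1 (seek(+2, CUR)): offset=2
After 2 (read(1)): returned 'V', offset=3
After 3 (seek(+0, CUR)): offset=3
After 4 (seek(2, SET)): offset=2
After 5 (seek(-4, CUR)): offset=0
After 6 (tell()): offset=0
After 7 (read(7)): returned '5PVOGNW', offset=7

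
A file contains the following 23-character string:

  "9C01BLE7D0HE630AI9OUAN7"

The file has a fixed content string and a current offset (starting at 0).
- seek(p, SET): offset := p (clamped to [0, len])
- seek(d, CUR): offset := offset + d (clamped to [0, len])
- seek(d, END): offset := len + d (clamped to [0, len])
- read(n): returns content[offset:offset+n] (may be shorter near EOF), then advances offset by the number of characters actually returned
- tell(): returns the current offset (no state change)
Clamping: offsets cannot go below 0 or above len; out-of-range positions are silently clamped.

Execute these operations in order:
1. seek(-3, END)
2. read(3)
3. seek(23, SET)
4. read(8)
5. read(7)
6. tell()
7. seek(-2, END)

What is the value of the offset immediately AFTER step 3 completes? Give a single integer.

Answer: 23

Derivation:
After 1 (seek(-3, END)): offset=20
After 2 (read(3)): returned 'AN7', offset=23
After 3 (seek(23, SET)): offset=23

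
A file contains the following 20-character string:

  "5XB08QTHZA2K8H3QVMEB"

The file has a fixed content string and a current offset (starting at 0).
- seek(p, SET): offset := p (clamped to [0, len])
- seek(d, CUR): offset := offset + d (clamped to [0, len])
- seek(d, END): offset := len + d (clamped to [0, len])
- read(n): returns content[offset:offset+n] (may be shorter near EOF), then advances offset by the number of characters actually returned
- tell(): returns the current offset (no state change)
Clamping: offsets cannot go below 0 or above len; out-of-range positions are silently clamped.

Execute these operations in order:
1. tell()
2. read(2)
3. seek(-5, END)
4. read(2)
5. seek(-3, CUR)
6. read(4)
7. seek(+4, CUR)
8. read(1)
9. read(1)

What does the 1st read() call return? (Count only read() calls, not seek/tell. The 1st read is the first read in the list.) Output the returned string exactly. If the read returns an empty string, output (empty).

Answer: 5X

Derivation:
After 1 (tell()): offset=0
After 2 (read(2)): returned '5X', offset=2
After 3 (seek(-5, END)): offset=15
After 4 (read(2)): returned 'QV', offset=17
After 5 (seek(-3, CUR)): offset=14
After 6 (read(4)): returned '3QVM', offset=18
After 7 (seek(+4, CUR)): offset=20
After 8 (read(1)): returned '', offset=20
After 9 (read(1)): returned '', offset=20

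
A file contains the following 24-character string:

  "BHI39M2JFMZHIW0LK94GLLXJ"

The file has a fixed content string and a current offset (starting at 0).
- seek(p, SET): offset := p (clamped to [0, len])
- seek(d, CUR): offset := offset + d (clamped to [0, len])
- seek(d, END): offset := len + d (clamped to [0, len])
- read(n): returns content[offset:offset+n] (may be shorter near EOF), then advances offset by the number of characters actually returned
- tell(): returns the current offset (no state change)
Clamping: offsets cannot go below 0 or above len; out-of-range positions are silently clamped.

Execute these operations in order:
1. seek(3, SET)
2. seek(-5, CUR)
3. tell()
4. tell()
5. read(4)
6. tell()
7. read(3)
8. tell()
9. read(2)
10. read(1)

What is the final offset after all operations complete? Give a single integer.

After 1 (seek(3, SET)): offset=3
After 2 (seek(-5, CUR)): offset=0
After 3 (tell()): offset=0
After 4 (tell()): offset=0
After 5 (read(4)): returned 'BHI3', offset=4
After 6 (tell()): offset=4
After 7 (read(3)): returned '9M2', offset=7
After 8 (tell()): offset=7
After 9 (read(2)): returned 'JF', offset=9
After 10 (read(1)): returned 'M', offset=10

Answer: 10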